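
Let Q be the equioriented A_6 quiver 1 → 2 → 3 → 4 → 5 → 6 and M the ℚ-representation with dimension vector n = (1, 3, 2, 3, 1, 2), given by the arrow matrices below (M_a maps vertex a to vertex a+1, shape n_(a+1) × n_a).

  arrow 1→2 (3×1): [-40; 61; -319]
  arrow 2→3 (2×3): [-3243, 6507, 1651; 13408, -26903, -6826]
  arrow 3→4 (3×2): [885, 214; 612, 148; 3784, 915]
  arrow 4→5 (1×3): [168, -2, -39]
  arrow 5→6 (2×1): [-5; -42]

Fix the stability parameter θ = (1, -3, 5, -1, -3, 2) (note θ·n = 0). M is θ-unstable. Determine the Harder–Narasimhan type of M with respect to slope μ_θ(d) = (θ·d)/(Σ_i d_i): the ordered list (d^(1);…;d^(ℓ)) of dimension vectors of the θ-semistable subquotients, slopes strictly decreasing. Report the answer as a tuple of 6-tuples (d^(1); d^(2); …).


Interval decomposition of M: I[1,6], I[2,2], I[2,4], I[4,4], I[6,6].
HN type (ℓ=4): μ^(1)=2; μ^(2)=1/3; μ^(3)=-1; μ^(4)=-3

((0, 0, 1, 1, 0, 2); (0, 0, 1, 1, 1, 0); (1, 1, 0, 1, 0, 0); (0, 2, 0, 0, 0, 0))


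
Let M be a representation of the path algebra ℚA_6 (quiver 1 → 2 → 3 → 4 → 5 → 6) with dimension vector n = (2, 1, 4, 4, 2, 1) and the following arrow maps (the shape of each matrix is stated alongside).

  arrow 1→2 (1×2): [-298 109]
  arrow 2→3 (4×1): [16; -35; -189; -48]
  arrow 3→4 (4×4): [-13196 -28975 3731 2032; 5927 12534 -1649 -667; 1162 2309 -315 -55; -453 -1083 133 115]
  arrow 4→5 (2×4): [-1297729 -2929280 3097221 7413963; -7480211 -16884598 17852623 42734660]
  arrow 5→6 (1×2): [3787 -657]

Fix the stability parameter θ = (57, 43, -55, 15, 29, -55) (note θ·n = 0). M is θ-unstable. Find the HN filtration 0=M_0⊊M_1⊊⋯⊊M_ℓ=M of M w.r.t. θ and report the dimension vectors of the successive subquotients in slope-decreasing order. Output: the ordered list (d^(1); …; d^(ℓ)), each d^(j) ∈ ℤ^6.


Interval decomposition of M: I[1,1], I[1,6], I[3,4]^2, I[3,5].
HN type (ℓ=5): μ^(1)=57; μ^(2)=29; μ^(3)=15; μ^(4)=17/3; μ^(5)=-55

((1, 0, 0, 0, 0, 0); (0, 0, 0, 0, 1, 0); (0, 0, 0, 3, 0, 0); (1, 1, 1, 1, 1, 1); (0, 0, 3, 0, 0, 0))


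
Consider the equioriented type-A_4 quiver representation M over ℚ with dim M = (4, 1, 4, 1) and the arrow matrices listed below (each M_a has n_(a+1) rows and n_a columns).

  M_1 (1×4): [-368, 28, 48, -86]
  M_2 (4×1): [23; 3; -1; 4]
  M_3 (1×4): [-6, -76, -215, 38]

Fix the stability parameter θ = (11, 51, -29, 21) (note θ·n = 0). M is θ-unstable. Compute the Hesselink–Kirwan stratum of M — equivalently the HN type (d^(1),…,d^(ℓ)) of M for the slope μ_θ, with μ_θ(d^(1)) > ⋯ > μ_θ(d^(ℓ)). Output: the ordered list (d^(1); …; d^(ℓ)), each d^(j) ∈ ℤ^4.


Via rank(M_{q-1}∘⋯∘M_p): M ≅ I[1,1]^3, I[1,4], I[3,3]^3.
μ_θ-semistable layers: μ^(1)=21; μ^(2)=11; μ^(3)=-29

((0, 0, 0, 1); (4, 1, 1, 0); (0, 0, 3, 0))


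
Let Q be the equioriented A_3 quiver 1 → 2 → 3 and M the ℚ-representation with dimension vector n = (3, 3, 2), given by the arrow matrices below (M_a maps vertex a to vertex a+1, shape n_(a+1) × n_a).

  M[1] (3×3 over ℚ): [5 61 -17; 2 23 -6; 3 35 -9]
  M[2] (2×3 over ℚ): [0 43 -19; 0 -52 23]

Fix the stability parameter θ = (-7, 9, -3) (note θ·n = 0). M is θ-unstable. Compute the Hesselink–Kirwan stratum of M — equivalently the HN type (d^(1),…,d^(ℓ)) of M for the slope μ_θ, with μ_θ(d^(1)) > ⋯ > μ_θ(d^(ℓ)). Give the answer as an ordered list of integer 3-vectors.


Barcode: M ≅ I[1,2], I[1,3]^2. HN layers by μ_θ (3 steps, strictly decreasing):
  μ^(1)=9; μ^(2)=3; μ^(3)=-7

((0, 1, 0); (0, 2, 2); (3, 0, 0))


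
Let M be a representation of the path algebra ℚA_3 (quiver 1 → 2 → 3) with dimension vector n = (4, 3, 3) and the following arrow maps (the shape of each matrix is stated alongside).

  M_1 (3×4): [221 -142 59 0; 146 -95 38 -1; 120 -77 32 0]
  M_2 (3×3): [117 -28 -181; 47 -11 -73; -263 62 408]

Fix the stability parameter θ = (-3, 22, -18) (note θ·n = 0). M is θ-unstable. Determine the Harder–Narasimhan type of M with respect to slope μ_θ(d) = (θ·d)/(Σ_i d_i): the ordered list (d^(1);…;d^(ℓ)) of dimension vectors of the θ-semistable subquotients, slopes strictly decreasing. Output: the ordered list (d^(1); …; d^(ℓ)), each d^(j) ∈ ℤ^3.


Barcode: M ≅ I[1,1], I[1,3]^3. HN layers by μ_θ (2 steps, strictly decreasing):
  μ^(1)=2; μ^(2)=-3

((0, 3, 3); (4, 0, 0))


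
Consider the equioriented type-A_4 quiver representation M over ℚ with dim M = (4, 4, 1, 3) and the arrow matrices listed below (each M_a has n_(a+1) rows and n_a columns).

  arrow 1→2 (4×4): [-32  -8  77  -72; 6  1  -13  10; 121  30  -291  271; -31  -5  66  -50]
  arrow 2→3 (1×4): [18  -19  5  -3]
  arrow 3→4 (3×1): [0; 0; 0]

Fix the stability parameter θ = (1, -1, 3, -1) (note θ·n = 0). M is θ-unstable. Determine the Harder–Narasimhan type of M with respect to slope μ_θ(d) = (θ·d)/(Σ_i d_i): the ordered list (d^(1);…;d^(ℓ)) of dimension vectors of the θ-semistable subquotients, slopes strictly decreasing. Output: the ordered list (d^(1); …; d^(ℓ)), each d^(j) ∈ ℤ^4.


Interval decomposition of M: I[1,2]^3, I[1,3], I[4,4]^3.
HN type (ℓ=3): μ^(1)=3; μ^(2)=0; μ^(3)=-1

((0, 0, 1, 0); (4, 4, 0, 0); (0, 0, 0, 3))


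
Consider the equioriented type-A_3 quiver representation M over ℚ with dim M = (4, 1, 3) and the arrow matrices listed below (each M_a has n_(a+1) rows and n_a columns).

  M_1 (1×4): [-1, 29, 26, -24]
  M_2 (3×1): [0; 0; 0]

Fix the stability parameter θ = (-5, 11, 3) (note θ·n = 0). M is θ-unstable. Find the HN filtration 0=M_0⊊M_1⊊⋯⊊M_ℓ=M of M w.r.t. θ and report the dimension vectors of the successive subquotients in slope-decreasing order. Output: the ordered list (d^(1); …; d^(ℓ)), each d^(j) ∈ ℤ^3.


Interval decomposition of M: I[1,1]^3, I[1,2], I[3,3]^3.
HN type (ℓ=3): μ^(1)=11; μ^(2)=3; μ^(3)=-5

((0, 1, 0); (0, 0, 3); (4, 0, 0))


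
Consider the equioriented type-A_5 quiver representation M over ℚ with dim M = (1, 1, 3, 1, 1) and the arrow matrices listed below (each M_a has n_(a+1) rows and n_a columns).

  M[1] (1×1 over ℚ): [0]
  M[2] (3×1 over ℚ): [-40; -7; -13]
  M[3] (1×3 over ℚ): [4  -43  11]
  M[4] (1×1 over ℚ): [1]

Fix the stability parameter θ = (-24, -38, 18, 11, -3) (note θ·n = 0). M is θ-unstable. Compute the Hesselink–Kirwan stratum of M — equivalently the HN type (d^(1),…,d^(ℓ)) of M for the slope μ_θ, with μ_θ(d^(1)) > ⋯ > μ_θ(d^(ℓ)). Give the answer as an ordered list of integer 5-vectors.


Interval decomposition of M: I[1,1], I[2,5], I[3,3]^2.
HN type (ℓ=4): μ^(1)=18; μ^(2)=26/3; μ^(3)=-24; μ^(4)=-38

((0, 0, 2, 0, 0); (0, 0, 1, 1, 1); (1, 0, 0, 0, 0); (0, 1, 0, 0, 0))


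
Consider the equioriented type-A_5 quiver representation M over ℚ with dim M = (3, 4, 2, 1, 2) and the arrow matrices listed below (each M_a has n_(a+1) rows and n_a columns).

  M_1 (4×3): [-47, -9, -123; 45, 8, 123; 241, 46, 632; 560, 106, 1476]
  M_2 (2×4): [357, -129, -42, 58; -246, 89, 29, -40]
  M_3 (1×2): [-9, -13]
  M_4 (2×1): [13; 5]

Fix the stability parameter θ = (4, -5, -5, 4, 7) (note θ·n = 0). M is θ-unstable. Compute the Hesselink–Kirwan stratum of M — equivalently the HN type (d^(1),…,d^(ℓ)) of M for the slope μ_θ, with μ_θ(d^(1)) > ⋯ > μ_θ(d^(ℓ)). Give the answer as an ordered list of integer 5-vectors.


Barcode: M ≅ I[1,2], I[1,3], I[1,5], I[2,2], I[5,5]. HN layers by μ_θ (5 steps, strictly decreasing):
  μ^(1)=7; μ^(2)=4; μ^(3)=-1/2; μ^(4)=-2; μ^(5)=-5

((0, 0, 0, 0, 2); (0, 0, 0, 1, 0); (1, 1, 0, 0, 0); (2, 2, 2, 0, 0); (0, 1, 0, 0, 0))


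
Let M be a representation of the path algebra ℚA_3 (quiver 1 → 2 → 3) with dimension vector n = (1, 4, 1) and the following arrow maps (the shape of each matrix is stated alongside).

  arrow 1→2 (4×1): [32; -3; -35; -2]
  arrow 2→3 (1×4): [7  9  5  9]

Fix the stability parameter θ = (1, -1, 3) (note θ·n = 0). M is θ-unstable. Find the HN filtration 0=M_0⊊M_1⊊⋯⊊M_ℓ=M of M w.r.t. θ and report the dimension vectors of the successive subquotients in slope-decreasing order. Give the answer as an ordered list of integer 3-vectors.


Via rank(M_{q-1}∘⋯∘M_p): M ≅ I[1,3], I[2,2]^3.
μ_θ-semistable layers: μ^(1)=3; μ^(2)=0; μ^(3)=-1

((0, 0, 1); (1, 1, 0); (0, 3, 0))


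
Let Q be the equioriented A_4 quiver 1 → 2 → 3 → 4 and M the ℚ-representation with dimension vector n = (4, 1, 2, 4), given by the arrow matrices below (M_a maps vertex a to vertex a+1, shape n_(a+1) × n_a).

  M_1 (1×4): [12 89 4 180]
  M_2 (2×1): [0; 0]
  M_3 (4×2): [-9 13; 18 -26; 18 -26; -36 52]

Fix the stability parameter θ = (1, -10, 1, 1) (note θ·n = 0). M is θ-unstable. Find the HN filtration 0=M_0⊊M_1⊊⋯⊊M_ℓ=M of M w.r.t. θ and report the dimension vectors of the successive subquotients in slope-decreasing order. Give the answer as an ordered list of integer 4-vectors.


Via rank(M_{q-1}∘⋯∘M_p): M ≅ I[1,1]^3, I[1,2], I[3,3], I[3,4], I[4,4]^3.
μ_θ-semistable layers: μ^(1)=1; μ^(2)=-9/2

((3, 0, 2, 4); (1, 1, 0, 0))


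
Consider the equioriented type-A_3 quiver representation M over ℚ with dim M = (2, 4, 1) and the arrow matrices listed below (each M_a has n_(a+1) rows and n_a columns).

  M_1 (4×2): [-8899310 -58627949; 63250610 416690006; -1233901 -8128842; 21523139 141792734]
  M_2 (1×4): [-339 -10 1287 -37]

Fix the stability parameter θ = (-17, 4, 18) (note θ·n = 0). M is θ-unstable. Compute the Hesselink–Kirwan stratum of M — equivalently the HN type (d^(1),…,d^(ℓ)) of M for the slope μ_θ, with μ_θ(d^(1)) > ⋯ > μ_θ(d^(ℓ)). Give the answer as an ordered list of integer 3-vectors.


Via rank(M_{q-1}∘⋯∘M_p): M ≅ I[1,2], I[1,3], I[2,2]^2.
μ_θ-semistable layers: μ^(1)=18; μ^(2)=4; μ^(3)=-17

((0, 0, 1); (0, 4, 0); (2, 0, 0))


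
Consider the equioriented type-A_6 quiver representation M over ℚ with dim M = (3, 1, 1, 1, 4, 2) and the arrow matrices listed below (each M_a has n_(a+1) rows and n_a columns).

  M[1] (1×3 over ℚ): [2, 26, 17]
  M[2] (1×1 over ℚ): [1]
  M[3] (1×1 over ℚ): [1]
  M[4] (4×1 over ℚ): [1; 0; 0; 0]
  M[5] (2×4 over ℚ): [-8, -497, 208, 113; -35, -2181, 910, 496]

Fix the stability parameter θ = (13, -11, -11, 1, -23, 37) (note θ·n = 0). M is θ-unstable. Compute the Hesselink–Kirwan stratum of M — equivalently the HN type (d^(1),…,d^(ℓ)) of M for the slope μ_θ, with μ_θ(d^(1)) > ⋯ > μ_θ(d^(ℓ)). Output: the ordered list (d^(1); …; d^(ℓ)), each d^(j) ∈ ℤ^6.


Interval decomposition of M: I[1,1]^2, I[1,6], I[5,5]^2, I[5,6].
HN type (ℓ=4): μ^(1)=37; μ^(2)=13; μ^(3)=-31/5; μ^(4)=-23

((0, 0, 0, 0, 0, 2); (2, 0, 0, 0, 0, 0); (1, 1, 1, 1, 1, 0); (0, 0, 0, 0, 3, 0))


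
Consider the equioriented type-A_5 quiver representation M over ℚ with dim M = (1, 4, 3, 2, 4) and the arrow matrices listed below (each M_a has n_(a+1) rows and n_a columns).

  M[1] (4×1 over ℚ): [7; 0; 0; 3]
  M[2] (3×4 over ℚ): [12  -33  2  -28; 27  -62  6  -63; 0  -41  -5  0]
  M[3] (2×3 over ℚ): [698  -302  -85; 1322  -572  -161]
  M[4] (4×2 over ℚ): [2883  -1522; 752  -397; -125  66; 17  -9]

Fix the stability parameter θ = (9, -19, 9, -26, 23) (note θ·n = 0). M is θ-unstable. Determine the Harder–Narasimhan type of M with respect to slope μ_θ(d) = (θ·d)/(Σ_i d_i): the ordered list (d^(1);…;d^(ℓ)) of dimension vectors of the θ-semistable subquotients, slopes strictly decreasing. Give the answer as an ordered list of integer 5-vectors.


Interval decomposition of M: I[1,2], I[2,3], I[2,5]^2, I[5,5]^2.
HN type (ℓ=5): μ^(1)=23; μ^(2)=9; μ^(3)=-5; μ^(4)=-17/2; μ^(5)=-19

((0, 0, 0, 0, 4); (0, 0, 1, 0, 0); (1, 1, 0, 0, 0); (0, 0, 2, 2, 0); (0, 3, 0, 0, 0))


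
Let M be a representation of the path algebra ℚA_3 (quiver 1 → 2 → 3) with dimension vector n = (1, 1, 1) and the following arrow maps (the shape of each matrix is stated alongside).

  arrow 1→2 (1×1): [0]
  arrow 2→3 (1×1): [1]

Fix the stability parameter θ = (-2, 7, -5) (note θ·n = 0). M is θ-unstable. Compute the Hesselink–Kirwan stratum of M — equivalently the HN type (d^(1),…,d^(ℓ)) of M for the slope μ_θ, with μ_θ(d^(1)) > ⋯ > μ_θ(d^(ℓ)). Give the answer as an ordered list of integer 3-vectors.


Interval decomposition of M: I[1,1], I[2,3].
HN type (ℓ=2): μ^(1)=1; μ^(2)=-2

((0, 1, 1); (1, 0, 0))


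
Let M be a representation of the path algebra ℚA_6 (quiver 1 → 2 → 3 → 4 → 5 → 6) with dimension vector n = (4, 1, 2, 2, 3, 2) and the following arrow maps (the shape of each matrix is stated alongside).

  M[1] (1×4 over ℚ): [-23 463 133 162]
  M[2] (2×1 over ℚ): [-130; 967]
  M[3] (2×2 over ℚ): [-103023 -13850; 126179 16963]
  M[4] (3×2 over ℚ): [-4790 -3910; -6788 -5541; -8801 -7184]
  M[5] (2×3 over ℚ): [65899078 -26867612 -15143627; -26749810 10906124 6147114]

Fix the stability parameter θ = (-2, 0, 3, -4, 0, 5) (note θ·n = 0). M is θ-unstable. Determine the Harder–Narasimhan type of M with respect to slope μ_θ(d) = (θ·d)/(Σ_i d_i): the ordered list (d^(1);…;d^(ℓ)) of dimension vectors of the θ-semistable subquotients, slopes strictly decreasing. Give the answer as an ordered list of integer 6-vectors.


Barcode: M ≅ I[1,1]^3, I[1,5], I[3,6], I[5,6]. HN layers by μ_θ (5 steps, strictly decreasing):
  μ^(1)=5; μ^(2)=0; μ^(3)=-1/3; μ^(4)=-1/2; μ^(5)=-2

((0, 0, 0, 0, 0, 2); (0, 0, 0, 0, 3, 0); (0, 1, 1, 1, 0, 0); (0, 0, 1, 1, 0, 0); (4, 0, 0, 0, 0, 0))


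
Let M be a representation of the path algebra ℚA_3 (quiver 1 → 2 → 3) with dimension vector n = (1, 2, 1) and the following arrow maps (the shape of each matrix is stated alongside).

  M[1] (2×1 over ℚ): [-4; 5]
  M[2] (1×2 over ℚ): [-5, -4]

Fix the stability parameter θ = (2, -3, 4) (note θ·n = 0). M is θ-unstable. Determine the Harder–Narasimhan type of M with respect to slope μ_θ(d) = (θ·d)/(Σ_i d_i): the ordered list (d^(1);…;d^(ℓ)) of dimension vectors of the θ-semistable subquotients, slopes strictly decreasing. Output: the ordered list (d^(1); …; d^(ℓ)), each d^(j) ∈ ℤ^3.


Via rank(M_{q-1}∘⋯∘M_p): M ≅ I[1,2], I[2,3].
μ_θ-semistable layers: μ^(1)=4; μ^(2)=-1/2; μ^(3)=-3

((0, 0, 1); (1, 1, 0); (0, 1, 0))


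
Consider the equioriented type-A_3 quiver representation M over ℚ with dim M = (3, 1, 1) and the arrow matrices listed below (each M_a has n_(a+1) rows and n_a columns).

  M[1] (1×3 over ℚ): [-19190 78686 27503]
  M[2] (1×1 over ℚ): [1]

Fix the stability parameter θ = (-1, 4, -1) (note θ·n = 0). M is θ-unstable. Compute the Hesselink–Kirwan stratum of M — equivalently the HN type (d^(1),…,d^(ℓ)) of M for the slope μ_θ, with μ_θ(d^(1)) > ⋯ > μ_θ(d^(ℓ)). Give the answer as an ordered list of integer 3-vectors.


Interval decomposition of M: I[1,1]^2, I[1,3].
HN type (ℓ=2): μ^(1)=3/2; μ^(2)=-1

((0, 1, 1); (3, 0, 0))


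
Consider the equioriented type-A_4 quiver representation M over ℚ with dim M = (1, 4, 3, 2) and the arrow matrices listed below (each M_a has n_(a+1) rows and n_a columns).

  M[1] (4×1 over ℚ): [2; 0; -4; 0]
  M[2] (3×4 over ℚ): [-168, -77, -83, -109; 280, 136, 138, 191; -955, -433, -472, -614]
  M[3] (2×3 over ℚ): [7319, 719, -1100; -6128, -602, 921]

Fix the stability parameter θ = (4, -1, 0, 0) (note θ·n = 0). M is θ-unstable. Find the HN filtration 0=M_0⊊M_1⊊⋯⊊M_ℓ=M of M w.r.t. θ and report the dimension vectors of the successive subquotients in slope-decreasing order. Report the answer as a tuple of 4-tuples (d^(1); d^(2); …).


Barcode: M ≅ I[1,4], I[2,2], I[2,3], I[2,4]. HN layers by μ_θ (3 steps, strictly decreasing):
  μ^(1)=3/4; μ^(2)=0; μ^(3)=-1

((1, 1, 1, 1); (0, 0, 2, 1); (0, 3, 0, 0))


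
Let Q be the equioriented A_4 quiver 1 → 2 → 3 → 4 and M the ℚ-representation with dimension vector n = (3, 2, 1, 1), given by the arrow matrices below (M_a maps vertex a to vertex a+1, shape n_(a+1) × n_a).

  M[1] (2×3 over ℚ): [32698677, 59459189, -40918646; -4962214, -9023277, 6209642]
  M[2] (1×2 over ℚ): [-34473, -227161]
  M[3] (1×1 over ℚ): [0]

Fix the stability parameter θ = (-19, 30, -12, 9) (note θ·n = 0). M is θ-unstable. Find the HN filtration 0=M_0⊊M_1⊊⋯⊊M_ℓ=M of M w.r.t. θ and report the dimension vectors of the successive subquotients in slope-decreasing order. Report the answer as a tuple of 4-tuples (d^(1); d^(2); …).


Via rank(M_{q-1}∘⋯∘M_p): M ≅ I[1,1], I[1,2], I[1,3], I[4,4].
μ_θ-semistable layers: μ^(1)=30; μ^(2)=9; μ^(3)=-19

((0, 1, 0, 0); (0, 1, 1, 1); (3, 0, 0, 0))


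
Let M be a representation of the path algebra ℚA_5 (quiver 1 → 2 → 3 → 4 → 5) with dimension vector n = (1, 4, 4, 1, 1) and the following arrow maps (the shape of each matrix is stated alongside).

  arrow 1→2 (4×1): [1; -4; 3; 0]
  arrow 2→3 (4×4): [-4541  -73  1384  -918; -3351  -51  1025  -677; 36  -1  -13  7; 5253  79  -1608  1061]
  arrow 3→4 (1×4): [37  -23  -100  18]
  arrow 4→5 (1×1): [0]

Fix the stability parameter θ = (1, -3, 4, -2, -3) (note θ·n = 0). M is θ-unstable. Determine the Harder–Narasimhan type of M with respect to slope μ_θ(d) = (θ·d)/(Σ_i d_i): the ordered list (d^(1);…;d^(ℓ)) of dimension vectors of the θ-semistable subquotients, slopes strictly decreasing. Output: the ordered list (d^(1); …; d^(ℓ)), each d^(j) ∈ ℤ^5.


Interval decomposition of M: I[1,4], I[2,3]^3, I[5,5].
HN type (ℓ=4): μ^(1)=4; μ^(2)=1; μ^(3)=-1; μ^(4)=-3

((0, 0, 3, 0, 0); (0, 0, 1, 1, 0); (1, 1, 0, 0, 0); (0, 3, 0, 0, 1))


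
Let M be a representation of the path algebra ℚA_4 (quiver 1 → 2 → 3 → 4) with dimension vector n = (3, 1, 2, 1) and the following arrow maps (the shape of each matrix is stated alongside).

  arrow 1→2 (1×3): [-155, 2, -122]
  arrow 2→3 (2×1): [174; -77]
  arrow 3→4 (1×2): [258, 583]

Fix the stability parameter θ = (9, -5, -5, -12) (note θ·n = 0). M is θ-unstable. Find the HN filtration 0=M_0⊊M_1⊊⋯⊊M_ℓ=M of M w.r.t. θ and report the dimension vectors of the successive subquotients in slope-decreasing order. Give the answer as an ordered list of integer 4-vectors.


Via rank(M_{q-1}∘⋯∘M_p): M ≅ I[1,1]^2, I[1,4], I[3,3].
μ_θ-semistable layers: μ^(1)=9; μ^(2)=-13/4; μ^(3)=-5

((2, 0, 0, 0); (1, 1, 1, 1); (0, 0, 1, 0))


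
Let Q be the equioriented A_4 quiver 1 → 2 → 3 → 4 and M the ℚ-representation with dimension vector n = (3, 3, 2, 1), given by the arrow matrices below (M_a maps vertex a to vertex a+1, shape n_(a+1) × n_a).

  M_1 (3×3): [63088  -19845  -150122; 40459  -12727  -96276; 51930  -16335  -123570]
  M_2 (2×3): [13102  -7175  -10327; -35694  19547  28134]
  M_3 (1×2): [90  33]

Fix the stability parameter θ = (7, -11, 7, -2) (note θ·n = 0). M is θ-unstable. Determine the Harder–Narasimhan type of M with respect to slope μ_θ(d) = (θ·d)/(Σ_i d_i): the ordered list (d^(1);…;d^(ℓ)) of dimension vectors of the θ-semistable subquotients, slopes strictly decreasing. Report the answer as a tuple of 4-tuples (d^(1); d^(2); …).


Via rank(M_{q-1}∘⋯∘M_p): M ≅ I[1,1], I[1,3], I[1,4], I[2,2].
μ_θ-semistable layers: μ^(1)=7; μ^(2)=5/2; μ^(3)=-2; μ^(4)=-11

((1, 0, 1, 0); (0, 0, 1, 1); (2, 2, 0, 0); (0, 1, 0, 0))


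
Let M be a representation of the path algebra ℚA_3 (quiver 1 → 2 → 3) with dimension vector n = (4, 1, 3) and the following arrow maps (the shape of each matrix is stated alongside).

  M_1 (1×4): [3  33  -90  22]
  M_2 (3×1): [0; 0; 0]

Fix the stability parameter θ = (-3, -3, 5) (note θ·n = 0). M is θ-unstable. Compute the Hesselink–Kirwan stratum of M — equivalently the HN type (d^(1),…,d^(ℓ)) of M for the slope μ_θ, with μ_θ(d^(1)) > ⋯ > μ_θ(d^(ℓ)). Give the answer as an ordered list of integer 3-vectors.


Barcode: M ≅ I[1,1]^3, I[1,2], I[3,3]^3. HN layers by μ_θ (2 steps, strictly decreasing):
  μ^(1)=5; μ^(2)=-3

((0, 0, 3); (4, 1, 0))


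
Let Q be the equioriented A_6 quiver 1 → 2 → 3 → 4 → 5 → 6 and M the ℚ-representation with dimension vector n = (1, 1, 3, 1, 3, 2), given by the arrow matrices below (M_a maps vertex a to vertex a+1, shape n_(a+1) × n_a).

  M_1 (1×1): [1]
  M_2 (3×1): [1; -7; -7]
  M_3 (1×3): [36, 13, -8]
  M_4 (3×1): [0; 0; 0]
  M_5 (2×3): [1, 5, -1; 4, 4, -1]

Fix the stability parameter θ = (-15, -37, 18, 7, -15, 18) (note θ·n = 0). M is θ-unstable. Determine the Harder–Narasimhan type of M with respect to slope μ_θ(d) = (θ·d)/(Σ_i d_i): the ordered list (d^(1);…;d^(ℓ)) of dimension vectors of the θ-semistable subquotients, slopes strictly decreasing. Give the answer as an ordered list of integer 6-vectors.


Interval decomposition of M: I[1,4], I[3,3]^2, I[5,5], I[5,6]^2.
HN type (ℓ=4): μ^(1)=18; μ^(2)=25/2; μ^(3)=-15; μ^(4)=-26

((0, 0, 2, 0, 0, 2); (0, 0, 1, 1, 0, 0); (0, 0, 0, 0, 3, 0); (1, 1, 0, 0, 0, 0))


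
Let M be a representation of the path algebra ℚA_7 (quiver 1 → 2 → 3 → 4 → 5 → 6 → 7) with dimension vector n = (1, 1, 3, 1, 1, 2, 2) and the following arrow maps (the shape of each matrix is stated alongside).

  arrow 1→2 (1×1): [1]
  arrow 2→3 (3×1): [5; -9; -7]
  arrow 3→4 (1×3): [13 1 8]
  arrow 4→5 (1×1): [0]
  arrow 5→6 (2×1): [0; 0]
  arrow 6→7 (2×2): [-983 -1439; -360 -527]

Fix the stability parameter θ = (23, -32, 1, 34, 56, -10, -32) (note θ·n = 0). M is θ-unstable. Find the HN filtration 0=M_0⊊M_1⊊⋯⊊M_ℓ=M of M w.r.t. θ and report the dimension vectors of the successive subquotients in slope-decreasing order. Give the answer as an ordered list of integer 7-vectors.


Barcode: M ≅ I[1,3], I[3,3], I[3,4], I[5,5], I[6,7]^2. HN layers by μ_θ (5 steps, strictly decreasing):
  μ^(1)=56; μ^(2)=34; μ^(3)=1; μ^(4)=-9/2; μ^(5)=-21

((0, 0, 0, 0, 1, 0, 0); (0, 0, 0, 1, 0, 0, 0); (0, 0, 3, 0, 0, 0, 0); (1, 1, 0, 0, 0, 0, 0); (0, 0, 0, 0, 0, 2, 2))


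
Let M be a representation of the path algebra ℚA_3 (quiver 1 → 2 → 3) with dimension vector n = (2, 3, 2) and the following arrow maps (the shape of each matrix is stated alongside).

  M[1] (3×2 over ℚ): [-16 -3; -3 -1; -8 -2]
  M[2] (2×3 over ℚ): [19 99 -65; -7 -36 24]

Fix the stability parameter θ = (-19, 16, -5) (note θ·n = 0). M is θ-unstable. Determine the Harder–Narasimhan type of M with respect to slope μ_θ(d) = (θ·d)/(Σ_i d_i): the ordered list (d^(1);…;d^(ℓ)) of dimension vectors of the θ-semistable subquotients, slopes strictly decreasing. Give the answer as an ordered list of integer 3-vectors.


Via rank(M_{q-1}∘⋯∘M_p): M ≅ I[1,3]^2, I[2,2].
μ_θ-semistable layers: μ^(1)=16; μ^(2)=11/2; μ^(3)=-19

((0, 1, 0); (0, 2, 2); (2, 0, 0))


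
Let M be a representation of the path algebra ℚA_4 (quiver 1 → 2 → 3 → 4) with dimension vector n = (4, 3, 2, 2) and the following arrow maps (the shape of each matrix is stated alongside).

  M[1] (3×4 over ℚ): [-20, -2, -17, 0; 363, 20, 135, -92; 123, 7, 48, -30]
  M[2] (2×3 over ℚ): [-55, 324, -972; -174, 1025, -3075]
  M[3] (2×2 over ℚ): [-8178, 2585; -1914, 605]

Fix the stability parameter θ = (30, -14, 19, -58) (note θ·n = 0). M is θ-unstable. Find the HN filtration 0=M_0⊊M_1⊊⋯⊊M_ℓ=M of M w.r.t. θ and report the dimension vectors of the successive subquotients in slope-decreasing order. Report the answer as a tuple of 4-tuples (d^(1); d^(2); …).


Via rank(M_{q-1}∘⋯∘M_p): M ≅ I[1,1], I[1,2], I[1,3], I[1,4], I[4,4].
μ_θ-semistable layers: μ^(1)=30; μ^(2)=19; μ^(3)=8; μ^(4)=-23/4; μ^(5)=-58

((1, 0, 0, 0); (0, 0, 1, 0); (2, 2, 0, 0); (1, 1, 1, 1); (0, 0, 0, 1))


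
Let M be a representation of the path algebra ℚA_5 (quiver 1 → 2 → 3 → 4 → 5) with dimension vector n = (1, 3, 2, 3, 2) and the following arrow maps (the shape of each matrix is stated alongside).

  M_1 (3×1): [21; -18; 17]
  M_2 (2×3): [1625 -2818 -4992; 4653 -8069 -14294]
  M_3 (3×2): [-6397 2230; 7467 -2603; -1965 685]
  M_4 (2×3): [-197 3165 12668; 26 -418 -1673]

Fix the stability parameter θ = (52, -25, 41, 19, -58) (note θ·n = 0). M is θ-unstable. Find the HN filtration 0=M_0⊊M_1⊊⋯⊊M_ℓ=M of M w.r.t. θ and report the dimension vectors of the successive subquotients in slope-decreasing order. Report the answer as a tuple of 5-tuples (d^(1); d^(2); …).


Interval decomposition of M: I[1,5], I[2,2], I[2,5], I[4,4].
HN type (ℓ=4): μ^(1)=19; μ^(2)=29/5; μ^(3)=2/3; μ^(4)=-25

((0, 0, 0, 1, 0); (1, 1, 1, 1, 1); (0, 0, 1, 1, 1); (0, 2, 0, 0, 0))


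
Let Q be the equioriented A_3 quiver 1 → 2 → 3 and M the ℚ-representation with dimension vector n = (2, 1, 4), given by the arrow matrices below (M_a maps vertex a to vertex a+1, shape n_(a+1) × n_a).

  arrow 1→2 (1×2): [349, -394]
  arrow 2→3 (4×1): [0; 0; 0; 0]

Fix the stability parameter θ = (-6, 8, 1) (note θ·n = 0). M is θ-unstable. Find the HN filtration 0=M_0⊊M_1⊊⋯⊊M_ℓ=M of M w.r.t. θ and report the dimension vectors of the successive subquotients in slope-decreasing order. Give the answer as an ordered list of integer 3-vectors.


Via rank(M_{q-1}∘⋯∘M_p): M ≅ I[1,1], I[1,2], I[3,3]^4.
μ_θ-semistable layers: μ^(1)=8; μ^(2)=1; μ^(3)=-6

((0, 1, 0); (0, 0, 4); (2, 0, 0))


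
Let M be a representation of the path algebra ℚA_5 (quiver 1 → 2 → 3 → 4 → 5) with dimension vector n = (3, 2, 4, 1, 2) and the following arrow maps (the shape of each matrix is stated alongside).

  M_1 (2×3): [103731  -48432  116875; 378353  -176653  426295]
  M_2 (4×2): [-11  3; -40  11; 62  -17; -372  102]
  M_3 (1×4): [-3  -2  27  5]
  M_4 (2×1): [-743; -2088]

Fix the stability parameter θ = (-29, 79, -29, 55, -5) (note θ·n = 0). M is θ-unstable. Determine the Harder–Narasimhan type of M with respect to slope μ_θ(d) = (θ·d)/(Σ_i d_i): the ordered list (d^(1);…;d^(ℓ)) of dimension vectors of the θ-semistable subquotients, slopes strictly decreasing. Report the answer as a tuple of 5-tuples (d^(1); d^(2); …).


Barcode: M ≅ I[1,1], I[1,3], I[1,5], I[3,3]^2, I[5,5]. HN layers by μ_θ (3 steps, strictly decreasing):
  μ^(1)=25; μ^(2)=-5; μ^(3)=-29

((0, 2, 2, 1, 1); (0, 0, 0, 0, 1); (3, 0, 2, 0, 0))


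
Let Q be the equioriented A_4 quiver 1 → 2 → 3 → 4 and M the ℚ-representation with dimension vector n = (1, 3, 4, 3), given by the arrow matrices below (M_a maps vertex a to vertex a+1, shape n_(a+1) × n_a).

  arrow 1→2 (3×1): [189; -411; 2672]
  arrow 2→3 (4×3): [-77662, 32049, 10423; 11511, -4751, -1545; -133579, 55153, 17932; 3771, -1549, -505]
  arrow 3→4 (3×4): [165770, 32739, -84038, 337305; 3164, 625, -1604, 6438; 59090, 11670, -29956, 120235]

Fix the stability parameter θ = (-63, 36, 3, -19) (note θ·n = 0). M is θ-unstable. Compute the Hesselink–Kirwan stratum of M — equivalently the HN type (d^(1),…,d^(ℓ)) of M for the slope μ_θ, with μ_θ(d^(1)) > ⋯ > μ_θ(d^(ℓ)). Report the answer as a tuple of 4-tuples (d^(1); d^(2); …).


Interval decomposition of M: I[1,3], I[2,4]^2, I[3,4].
HN type (ℓ=4): μ^(1)=39/2; μ^(2)=20/3; μ^(3)=-8; μ^(4)=-63

((0, 1, 1, 0); (0, 2, 2, 2); (0, 0, 1, 1); (1, 0, 0, 0))


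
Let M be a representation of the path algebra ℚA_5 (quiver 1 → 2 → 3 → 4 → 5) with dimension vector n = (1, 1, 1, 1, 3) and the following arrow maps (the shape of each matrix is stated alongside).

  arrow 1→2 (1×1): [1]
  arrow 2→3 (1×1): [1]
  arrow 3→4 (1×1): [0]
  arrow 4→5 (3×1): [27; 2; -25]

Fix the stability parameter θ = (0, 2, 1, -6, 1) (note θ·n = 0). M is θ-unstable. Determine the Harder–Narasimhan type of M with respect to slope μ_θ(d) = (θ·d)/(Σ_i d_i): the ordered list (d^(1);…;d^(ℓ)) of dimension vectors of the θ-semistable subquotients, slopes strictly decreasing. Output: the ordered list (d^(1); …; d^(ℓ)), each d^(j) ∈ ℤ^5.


Barcode: M ≅ I[1,3], I[4,5], I[5,5]^2. HN layers by μ_θ (4 steps, strictly decreasing):
  μ^(1)=3/2; μ^(2)=1; μ^(3)=0; μ^(4)=-6

((0, 1, 1, 0, 0); (0, 0, 0, 0, 3); (1, 0, 0, 0, 0); (0, 0, 0, 1, 0))


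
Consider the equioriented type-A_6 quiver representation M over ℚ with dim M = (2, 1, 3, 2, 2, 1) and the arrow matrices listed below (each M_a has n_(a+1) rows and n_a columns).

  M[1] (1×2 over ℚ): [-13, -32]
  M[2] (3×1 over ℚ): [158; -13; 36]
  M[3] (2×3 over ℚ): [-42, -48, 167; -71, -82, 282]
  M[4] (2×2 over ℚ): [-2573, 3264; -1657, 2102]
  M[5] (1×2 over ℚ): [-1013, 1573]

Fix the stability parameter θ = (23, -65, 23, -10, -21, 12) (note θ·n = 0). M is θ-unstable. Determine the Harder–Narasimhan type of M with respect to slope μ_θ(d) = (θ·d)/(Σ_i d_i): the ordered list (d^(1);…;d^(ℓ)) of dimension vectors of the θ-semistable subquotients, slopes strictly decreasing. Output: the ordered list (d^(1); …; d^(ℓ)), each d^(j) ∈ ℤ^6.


Barcode: M ≅ I[1,1], I[1,3], I[3,5], I[3,6]. HN layers by μ_θ (4 steps, strictly decreasing):
  μ^(1)=23; μ^(2)=12; μ^(3)=-8/3; μ^(4)=-21

((1, 0, 1, 0, 0, 0); (0, 0, 0, 0, 0, 1); (0, 0, 2, 2, 2, 0); (1, 1, 0, 0, 0, 0))


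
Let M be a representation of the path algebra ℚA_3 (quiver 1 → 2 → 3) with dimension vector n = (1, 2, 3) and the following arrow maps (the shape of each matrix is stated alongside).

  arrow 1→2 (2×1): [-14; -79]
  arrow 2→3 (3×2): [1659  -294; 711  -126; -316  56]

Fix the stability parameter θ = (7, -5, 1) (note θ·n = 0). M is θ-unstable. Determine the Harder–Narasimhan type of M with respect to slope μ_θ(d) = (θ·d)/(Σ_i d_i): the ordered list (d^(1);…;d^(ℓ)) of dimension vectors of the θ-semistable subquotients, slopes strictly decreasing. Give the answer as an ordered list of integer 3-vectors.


Barcode: M ≅ I[1,2], I[2,3], I[3,3]^2. HN layers by μ_θ (2 steps, strictly decreasing):
  μ^(1)=1; μ^(2)=-5

((1, 1, 3); (0, 1, 0))


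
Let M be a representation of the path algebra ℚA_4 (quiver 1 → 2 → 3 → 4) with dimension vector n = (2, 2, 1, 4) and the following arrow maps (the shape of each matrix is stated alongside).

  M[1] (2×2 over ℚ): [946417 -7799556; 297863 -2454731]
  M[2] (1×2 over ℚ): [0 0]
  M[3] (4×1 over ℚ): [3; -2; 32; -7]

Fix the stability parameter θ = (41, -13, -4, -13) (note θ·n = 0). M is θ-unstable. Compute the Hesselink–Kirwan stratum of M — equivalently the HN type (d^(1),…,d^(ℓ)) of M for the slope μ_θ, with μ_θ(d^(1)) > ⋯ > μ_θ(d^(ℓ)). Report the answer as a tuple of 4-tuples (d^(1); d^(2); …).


Interval decomposition of M: I[1,2]^2, I[3,4], I[4,4]^3.
HN type (ℓ=3): μ^(1)=14; μ^(2)=-17/2; μ^(3)=-13

((2, 2, 0, 0); (0, 0, 1, 1); (0, 0, 0, 3))


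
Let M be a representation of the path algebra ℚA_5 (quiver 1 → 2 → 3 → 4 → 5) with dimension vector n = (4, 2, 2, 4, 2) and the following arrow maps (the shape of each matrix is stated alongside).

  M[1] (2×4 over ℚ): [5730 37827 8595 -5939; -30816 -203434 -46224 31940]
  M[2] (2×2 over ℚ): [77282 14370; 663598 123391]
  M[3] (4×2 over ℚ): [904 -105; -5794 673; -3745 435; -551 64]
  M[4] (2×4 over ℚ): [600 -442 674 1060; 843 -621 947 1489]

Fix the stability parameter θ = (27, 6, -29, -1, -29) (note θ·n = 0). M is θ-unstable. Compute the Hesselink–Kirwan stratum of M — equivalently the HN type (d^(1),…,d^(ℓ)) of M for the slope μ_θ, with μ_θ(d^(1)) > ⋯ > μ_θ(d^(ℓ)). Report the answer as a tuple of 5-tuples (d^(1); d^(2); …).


Via rank(M_{q-1}∘⋯∘M_p): M ≅ I[1,1]^2, I[1,5]^2, I[4,4]^2.
μ_θ-semistable layers: μ^(1)=27; μ^(2)=-1; μ^(3)=-26/5

((2, 0, 0, 0, 0); (0, 0, 0, 2, 0); (2, 2, 2, 2, 2))


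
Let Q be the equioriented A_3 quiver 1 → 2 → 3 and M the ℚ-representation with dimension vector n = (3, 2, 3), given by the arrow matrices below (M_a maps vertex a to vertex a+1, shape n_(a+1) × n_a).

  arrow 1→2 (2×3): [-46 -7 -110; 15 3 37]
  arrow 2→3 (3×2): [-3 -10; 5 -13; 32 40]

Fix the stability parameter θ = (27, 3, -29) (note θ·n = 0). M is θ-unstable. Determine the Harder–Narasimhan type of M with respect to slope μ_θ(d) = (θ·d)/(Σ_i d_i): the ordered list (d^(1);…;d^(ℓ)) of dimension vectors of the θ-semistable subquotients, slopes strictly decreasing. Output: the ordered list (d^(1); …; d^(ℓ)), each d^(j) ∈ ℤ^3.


Interval decomposition of M: I[1,1], I[1,3]^2, I[3,3].
HN type (ℓ=3): μ^(1)=27; μ^(2)=1/3; μ^(3)=-29

((1, 0, 0); (2, 2, 2); (0, 0, 1))


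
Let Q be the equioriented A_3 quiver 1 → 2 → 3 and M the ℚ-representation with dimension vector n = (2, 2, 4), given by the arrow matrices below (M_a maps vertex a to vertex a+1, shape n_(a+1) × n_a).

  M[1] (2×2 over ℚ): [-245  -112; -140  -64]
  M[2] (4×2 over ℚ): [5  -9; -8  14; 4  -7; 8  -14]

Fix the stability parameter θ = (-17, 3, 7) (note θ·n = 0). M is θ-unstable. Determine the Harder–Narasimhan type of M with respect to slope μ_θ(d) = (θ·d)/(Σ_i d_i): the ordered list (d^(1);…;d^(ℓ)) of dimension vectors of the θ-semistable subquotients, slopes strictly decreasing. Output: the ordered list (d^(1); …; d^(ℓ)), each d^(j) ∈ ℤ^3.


Interval decomposition of M: I[1,1], I[1,3], I[2,3], I[3,3]^2.
HN type (ℓ=3): μ^(1)=7; μ^(2)=3; μ^(3)=-17

((0, 0, 4); (0, 2, 0); (2, 0, 0))


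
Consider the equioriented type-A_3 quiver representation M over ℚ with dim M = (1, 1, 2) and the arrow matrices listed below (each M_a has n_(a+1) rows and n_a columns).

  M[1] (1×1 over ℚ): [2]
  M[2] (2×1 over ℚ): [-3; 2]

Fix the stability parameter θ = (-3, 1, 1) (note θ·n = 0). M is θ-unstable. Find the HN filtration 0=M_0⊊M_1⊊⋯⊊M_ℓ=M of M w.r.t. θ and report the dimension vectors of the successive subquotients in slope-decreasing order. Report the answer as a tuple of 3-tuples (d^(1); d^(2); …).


Via rank(M_{q-1}∘⋯∘M_p): M ≅ I[1,3], I[3,3].
μ_θ-semistable layers: μ^(1)=1; μ^(2)=-3

((0, 1, 2); (1, 0, 0))


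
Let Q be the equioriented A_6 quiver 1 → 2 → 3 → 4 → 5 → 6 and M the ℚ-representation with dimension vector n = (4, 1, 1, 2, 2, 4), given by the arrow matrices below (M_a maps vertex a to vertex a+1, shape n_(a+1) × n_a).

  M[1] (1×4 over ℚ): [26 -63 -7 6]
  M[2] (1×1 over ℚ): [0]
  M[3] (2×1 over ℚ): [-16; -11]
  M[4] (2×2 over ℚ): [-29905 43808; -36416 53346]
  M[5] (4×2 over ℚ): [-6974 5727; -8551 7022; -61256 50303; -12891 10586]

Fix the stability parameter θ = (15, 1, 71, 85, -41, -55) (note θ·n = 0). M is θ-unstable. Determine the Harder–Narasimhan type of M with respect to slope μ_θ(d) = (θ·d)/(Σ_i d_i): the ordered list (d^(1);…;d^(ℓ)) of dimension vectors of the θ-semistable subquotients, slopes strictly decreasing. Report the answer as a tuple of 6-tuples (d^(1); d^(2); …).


Interval decomposition of M: I[1,1]^3, I[1,2], I[3,6], I[4,6], I[6,6]^2.
HN type (ℓ=4): μ^(1)=15; μ^(2)=8; μ^(3)=-11/3; μ^(4)=-55

((3, 0, 1, 1, 1, 1); (1, 1, 0, 0, 0, 0); (0, 0, 0, 1, 1, 1); (0, 0, 0, 0, 0, 2))


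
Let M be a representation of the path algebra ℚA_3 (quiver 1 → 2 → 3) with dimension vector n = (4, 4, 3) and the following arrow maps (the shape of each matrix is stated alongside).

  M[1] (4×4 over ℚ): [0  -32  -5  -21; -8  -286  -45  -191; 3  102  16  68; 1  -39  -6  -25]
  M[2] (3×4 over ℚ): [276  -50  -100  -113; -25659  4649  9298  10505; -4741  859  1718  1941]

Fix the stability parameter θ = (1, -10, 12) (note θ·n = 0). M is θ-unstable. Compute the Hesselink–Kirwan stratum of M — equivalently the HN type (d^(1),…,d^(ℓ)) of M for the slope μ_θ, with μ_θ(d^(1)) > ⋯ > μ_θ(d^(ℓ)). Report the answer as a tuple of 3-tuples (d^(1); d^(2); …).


Interval decomposition of M: I[1,1], I[1,2]^2, I[1,3], I[2,3], I[3,3].
HN type (ℓ=4): μ^(1)=12; μ^(2)=1; μ^(3)=-9/2; μ^(4)=-10

((0, 0, 3); (1, 0, 0); (3, 3, 0); (0, 1, 0))


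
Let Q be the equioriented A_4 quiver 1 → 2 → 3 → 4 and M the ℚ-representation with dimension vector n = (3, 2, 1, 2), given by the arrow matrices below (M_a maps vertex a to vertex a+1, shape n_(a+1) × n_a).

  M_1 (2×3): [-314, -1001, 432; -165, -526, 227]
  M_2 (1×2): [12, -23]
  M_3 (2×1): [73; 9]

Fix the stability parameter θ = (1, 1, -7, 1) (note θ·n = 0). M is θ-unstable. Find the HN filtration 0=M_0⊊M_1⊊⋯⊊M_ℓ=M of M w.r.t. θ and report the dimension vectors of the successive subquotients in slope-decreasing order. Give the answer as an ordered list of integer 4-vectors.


Interval decomposition of M: I[1,1], I[1,2], I[1,4], I[4,4].
HN type (ℓ=2): μ^(1)=1; μ^(2)=-5/3

((2, 1, 0, 2); (1, 1, 1, 0))


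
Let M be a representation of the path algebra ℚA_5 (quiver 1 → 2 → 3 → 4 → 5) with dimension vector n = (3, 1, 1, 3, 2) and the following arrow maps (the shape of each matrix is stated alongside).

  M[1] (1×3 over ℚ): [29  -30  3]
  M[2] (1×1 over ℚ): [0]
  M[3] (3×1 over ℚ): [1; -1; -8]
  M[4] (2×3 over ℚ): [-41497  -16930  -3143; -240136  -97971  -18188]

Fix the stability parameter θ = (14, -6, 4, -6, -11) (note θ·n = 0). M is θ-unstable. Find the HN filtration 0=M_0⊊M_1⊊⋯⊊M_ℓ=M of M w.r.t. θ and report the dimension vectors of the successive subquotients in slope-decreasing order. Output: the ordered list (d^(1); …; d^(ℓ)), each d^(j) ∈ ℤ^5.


Interval decomposition of M: I[1,1]^2, I[1,2], I[3,5], I[4,4], I[4,5].
HN type (ℓ=5): μ^(1)=14; μ^(2)=4; μ^(3)=-13/3; μ^(4)=-6; μ^(5)=-17/2

((2, 0, 0, 0, 0); (1, 1, 0, 0, 0); (0, 0, 1, 1, 1); (0, 0, 0, 1, 0); (0, 0, 0, 1, 1))


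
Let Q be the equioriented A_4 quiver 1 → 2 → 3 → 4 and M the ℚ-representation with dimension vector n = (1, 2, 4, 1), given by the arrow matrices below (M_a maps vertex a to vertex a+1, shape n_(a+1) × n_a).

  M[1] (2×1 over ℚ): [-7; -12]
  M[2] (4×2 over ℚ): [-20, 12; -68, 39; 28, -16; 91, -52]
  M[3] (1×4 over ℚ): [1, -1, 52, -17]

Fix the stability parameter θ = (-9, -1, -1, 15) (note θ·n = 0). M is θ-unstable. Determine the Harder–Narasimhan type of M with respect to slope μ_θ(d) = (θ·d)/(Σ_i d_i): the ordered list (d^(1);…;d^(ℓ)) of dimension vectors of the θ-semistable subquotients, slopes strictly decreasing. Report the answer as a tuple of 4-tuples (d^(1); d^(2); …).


Barcode: M ≅ I[1,4], I[2,3], I[3,3]^2. HN layers by μ_θ (3 steps, strictly decreasing):
  μ^(1)=15; μ^(2)=-1; μ^(3)=-9

((0, 0, 0, 1); (0, 2, 4, 0); (1, 0, 0, 0))


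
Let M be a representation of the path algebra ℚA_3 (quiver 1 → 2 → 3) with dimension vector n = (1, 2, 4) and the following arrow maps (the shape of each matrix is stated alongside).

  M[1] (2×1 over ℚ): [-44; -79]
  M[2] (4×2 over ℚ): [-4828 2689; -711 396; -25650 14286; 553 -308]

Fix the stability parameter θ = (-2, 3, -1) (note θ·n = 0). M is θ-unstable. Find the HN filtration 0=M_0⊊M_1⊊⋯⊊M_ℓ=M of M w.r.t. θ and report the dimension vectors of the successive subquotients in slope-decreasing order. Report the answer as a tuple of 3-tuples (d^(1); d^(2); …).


Barcode: M ≅ I[1,3], I[2,3], I[3,3]^2. HN layers by μ_θ (3 steps, strictly decreasing):
  μ^(1)=1; μ^(2)=-1; μ^(3)=-2

((0, 2, 2); (0, 0, 2); (1, 0, 0))


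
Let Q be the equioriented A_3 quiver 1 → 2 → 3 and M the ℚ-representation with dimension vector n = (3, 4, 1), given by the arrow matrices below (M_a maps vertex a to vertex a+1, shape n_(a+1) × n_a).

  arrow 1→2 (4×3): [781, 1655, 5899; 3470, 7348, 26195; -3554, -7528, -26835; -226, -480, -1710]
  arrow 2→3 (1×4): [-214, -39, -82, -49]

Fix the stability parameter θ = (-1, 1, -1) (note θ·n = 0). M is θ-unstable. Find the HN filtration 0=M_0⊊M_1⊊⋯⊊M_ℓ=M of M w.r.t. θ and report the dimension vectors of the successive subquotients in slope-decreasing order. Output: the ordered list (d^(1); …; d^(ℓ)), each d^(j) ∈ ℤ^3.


Interval decomposition of M: I[1,2]^2, I[1,3], I[2,2].
HN type (ℓ=3): μ^(1)=1; μ^(2)=0; μ^(3)=-1

((0, 3, 0); (0, 1, 1); (3, 0, 0))
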